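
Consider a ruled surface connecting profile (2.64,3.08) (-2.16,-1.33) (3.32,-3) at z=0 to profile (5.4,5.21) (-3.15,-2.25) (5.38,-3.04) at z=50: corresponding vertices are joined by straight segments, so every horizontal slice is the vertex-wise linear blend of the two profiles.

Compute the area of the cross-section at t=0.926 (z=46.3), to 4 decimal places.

Area at t=0.926: 33.5749

Cross-section at t=0.926: each vertex is (1-t)·p0[i] + t·p1[i].
  v1: (1-0.926)·(2.64,3.08) + 0.926·(5.4,5.21) = (5.1958,5.0524)
  v2: (1-0.926)·(-2.16,-1.33) + 0.926·(-3.15,-2.25) = (-3.0767,-2.1819)
  v3: (1-0.926)·(3.32,-3) + 0.926·(5.38,-3.04) = (5.2276,-3.0370)
Shoelace sum Σ(x_i·y_{i+1} − x_{i+1}·y_i):
  i=1: 5.1958·-2.1819 − -3.0767·5.0524 = +4.2081 (running +4.2081)
  i=2: -3.0767·-3.0370 − 5.2276·-2.1819 = +20.7503 (running +24.9584)
  i=3: 5.2276·5.0524 − 5.1958·-3.0370 = +42.1914 (running +67.1498)
Area = |Σ|/2 = |67.1498|/2 = 33.5749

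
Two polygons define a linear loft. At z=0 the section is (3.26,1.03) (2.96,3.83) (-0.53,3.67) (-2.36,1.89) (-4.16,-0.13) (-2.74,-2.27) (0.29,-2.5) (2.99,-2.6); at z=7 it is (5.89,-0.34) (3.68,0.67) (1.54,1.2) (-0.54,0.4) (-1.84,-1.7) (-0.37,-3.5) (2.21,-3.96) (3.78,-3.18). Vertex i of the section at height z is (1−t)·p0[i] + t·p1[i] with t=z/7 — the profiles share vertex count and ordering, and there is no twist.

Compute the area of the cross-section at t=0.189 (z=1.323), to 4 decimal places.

Cross-section at t=0.189: each vertex is (1-t)·p0[i] + t·p1[i].
  v1: (1-0.189)·(3.26,1.03) + 0.189·(5.89,-0.34) = (3.7571,0.7711)
  v2: (1-0.189)·(2.96,3.83) + 0.189·(3.68,0.67) = (3.0961,3.2328)
  v3: (1-0.189)·(-0.53,3.67) + 0.189·(1.54,1.2) = (-0.1388,3.2032)
  v4: (1-0.189)·(-2.36,1.89) + 0.189·(-0.54,0.4) = (-2.0160,1.6084)
  v5: (1-0.189)·(-4.16,-0.13) + 0.189·(-1.84,-1.7) = (-3.7215,-0.4267)
  v6: (1-0.189)·(-2.74,-2.27) + 0.189·(-0.37,-3.5) = (-2.2921,-2.5025)
  v7: (1-0.189)·(0.29,-2.5) + 0.189·(2.21,-3.96) = (0.6529,-2.7759)
  v8: (1-0.189)·(2.99,-2.6) + 0.189·(3.78,-3.18) = (3.1393,-2.7096)
Shoelace sum Σ(x_i·y_{i+1} − x_{i+1}·y_i):
  i=1: 3.7571·3.2328 − 3.0961·0.7711 = +9.7584 (running +9.7584)
  i=2: 3.0961·3.2032 − -0.1388·3.2328 = +10.3659 (running +20.1243)
  i=3: -0.1388·1.6084 − -2.0160·3.2032 = +6.2345 (running +26.3588)
  i=4: -2.0160·-0.4267 − -3.7215·1.6084 = +6.8460 (running +33.2047)
  i=5: -3.7215·-2.5025 − -2.2921·-0.4267 = +8.3349 (running +41.5396)
  i=6: -2.2921·-2.7759 − 0.6529·-2.5025 = +7.9965 (running +49.5361)
  i=7: 0.6529·-2.7096 − 3.1393·-2.7759 = +6.9455 (running +56.4815)
  i=8: 3.1393·0.7711 − 3.7571·-2.7096 = +12.6009 (running +69.0824)
Area = |Σ|/2 = |69.0824|/2 = 34.5412

Area at t=0.189: 34.5412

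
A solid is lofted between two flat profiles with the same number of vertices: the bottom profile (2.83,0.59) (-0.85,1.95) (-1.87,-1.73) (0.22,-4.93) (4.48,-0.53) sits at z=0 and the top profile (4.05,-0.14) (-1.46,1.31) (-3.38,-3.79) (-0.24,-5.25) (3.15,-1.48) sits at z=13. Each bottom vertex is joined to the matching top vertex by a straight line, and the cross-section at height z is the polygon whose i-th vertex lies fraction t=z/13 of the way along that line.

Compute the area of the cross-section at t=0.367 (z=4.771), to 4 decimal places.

Area at t=0.367: 24.7138

Cross-section at t=0.367: each vertex is (1-t)·p0[i] + t·p1[i].
  v1: (1-0.367)·(2.83,0.59) + 0.367·(4.05,-0.14) = (3.2777,0.3221)
  v2: (1-0.367)·(-0.85,1.95) + 0.367·(-1.46,1.31) = (-1.0739,1.7151)
  v3: (1-0.367)·(-1.87,-1.73) + 0.367·(-3.38,-3.79) = (-2.4242,-2.4860)
  v4: (1-0.367)·(0.22,-4.93) + 0.367·(-0.24,-5.25) = (0.0512,-5.0474)
  v5: (1-0.367)·(4.48,-0.53) + 0.367·(3.15,-1.48) = (3.9919,-0.8786)
Shoelace sum Σ(x_i·y_{i+1} − x_{i+1}·y_i):
  i=1: 3.2777·1.7151 − -1.0739·0.3221 = +5.9676 (running +5.9676)
  i=2: -1.0739·-2.4860 − -2.4242·1.7151 = +6.8274 (running +12.7950)
  i=3: -2.4242·-5.0474 − 0.0512·-2.4860 = +12.3631 (running +25.1581)
  i=4: 0.0512·-0.8786 − 3.9919·-5.0474 = +20.1039 (running +45.2619)
  i=5: 3.9919·0.3221 − 3.2777·-0.8786 = +4.1657 (running +49.4277)
Area = |Σ|/2 = |49.4277|/2 = 24.7138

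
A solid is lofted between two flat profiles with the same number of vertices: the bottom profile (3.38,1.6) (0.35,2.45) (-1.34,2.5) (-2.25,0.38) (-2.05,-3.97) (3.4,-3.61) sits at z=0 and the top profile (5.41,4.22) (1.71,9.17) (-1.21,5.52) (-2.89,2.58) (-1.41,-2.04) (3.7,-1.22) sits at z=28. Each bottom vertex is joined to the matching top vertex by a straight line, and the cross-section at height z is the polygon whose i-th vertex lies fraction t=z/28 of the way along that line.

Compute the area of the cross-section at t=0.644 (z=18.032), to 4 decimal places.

Area at t=0.644: 48.0953

Cross-section at t=0.644: each vertex is (1-t)·p0[i] + t·p1[i].
  v1: (1-0.644)·(3.38,1.6) + 0.644·(5.41,4.22) = (4.6873,3.2873)
  v2: (1-0.644)·(0.35,2.45) + 0.644·(1.71,9.17) = (1.2258,6.7777)
  v3: (1-0.644)·(-1.34,2.5) + 0.644·(-1.21,5.52) = (-1.2563,4.4449)
  v4: (1-0.644)·(-2.25,0.38) + 0.644·(-2.89,2.58) = (-2.6622,1.7968)
  v5: (1-0.644)·(-2.05,-3.97) + 0.644·(-1.41,-2.04) = (-1.6378,-2.7271)
  v6: (1-0.644)·(3.4,-3.61) + 0.644·(3.7,-1.22) = (3.5932,-2.0708)
Shoelace sum Σ(x_i·y_{i+1} − x_{i+1}·y_i):
  i=1: 4.6873·6.7777 − 1.2258·3.2873 = +27.7395 (running +27.7395)
  i=2: 1.2258·4.4449 − -1.2563·6.7777 = +13.9634 (running +41.7029)
  i=3: -1.2563·1.7968 − -2.6622·4.4449 = +9.5757 (running +51.2785)
  i=4: -2.6622·-2.7271 − -1.6378·1.7968 = +10.2028 (running +61.4813)
  i=5: -1.6378·-2.0708 − 3.5932·-2.7271 = +13.1906 (running +74.6720)
  i=6: 3.5932·3.2873 − 4.6873·-2.0708 = +21.5185 (running +96.1905)
Area = |Σ|/2 = |96.1905|/2 = 48.0953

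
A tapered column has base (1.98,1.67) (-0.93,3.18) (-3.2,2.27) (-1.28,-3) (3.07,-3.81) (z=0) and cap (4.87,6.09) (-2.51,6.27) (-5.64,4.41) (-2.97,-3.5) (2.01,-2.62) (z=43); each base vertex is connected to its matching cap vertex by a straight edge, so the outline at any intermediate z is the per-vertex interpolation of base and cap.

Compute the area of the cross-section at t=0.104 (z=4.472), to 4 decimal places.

Cross-section at t=0.104: each vertex is (1-t)·p0[i] + t·p1[i].
  v1: (1-0.104)·(1.98,1.67) + 0.104·(4.87,6.09) = (2.2806,2.1297)
  v2: (1-0.104)·(-0.93,3.18) + 0.104·(-2.51,6.27) = (-1.0943,3.5014)
  v3: (1-0.104)·(-3.2,2.27) + 0.104·(-5.64,4.41) = (-3.4538,2.4926)
  v4: (1-0.104)·(-1.28,-3) + 0.104·(-2.97,-3.5) = (-1.4558,-3.0520)
  v5: (1-0.104)·(3.07,-3.81) + 0.104·(2.01,-2.62) = (2.9598,-3.6862)
Shoelace sum Σ(x_i·y_{i+1} − x_{i+1}·y_i):
  i=1: 2.2806·3.5014 − -1.0943·2.1297 = +10.3156 (running +10.3156)
  i=2: -1.0943·2.4926 − -3.4538·3.5014 = +9.3652 (running +19.6808)
  i=3: -3.4538·-3.0520 − -1.4558·2.4926 = +14.1694 (running +33.8503)
  i=4: -1.4558·-3.6862 − 2.9598·-3.0520 = +14.3995 (running +48.2497)
  i=5: 2.9598·2.1297 − 2.2806·-3.6862 = +14.7100 (running +62.9598)
Area = |Σ|/2 = |62.9598|/2 = 31.4799

Area at t=0.104: 31.4799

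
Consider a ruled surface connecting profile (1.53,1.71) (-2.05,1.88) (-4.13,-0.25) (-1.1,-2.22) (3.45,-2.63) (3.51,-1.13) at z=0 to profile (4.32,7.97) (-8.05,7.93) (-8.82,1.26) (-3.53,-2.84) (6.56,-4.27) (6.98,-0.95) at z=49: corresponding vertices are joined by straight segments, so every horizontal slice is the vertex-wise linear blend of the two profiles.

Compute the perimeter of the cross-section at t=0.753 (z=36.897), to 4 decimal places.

Perimeter at t=0.753: 41.3000

Cross-section at t=0.753: each vertex is (1-t)·p0[i] + t·p1[i].
  v1: (1-0.753)·(1.53,1.71) + 0.753·(4.32,7.97) = (3.6309,6.4238)
  v2: (1-0.753)·(-2.05,1.88) + 0.753·(-8.05,7.93) = (-6.5680,6.4356)
  v3: (1-0.753)·(-4.13,-0.25) + 0.753·(-8.82,1.26) = (-7.6616,0.8870)
  v4: (1-0.753)·(-1.1,-2.22) + 0.753·(-3.53,-2.84) = (-2.9298,-2.6869)
  v5: (1-0.753)·(3.45,-2.63) + 0.753·(6.56,-4.27) = (5.7918,-3.8649)
  v6: (1-0.753)·(3.51,-1.13) + 0.753·(6.98,-0.95) = (6.1229,-0.9945)
Perimeter = Σ |v_{i+1} − v_i|:
  edge 1→2: √(-10.1989² + 0.0119²) = 10.1989 (running 10.1989)
  edge 2→3: √(-1.0936² + -5.5486²) = 5.6554 (running 15.8542)
  edge 3→4: √(4.7318² + -3.5739²) = 5.9298 (running 21.7840)
  edge 4→5: √(8.7216² + -1.1781²) = 8.8008 (running 30.5848)
  edge 5→6: √(0.3311² + 2.8705²) = 2.8895 (running 33.4743)
  edge 6→1: √(-2.4920² + 7.4182²) = 7.8256 (running 41.3000)
Perimeter = 41.3000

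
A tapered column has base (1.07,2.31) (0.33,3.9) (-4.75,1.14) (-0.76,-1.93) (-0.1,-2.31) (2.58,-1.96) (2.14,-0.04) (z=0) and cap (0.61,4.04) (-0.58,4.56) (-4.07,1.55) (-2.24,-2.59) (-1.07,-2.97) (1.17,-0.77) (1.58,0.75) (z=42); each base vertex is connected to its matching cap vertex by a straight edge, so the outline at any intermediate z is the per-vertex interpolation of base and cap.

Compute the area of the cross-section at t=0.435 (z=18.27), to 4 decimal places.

Area at t=0.435: 25.6793

Cross-section at t=0.435: each vertex is (1-t)·p0[i] + t·p1[i].
  v1: (1-0.435)·(1.07,2.31) + 0.435·(0.61,4.04) = (0.8699,3.0625)
  v2: (1-0.435)·(0.33,3.9) + 0.435·(-0.58,4.56) = (-0.0658,4.1871)
  v3: (1-0.435)·(-4.75,1.14) + 0.435·(-4.07,1.55) = (-4.4542,1.3183)
  v4: (1-0.435)·(-0.76,-1.93) + 0.435·(-2.24,-2.59) = (-1.4038,-2.2171)
  v5: (1-0.435)·(-0.1,-2.31) + 0.435·(-1.07,-2.97) = (-0.5220,-2.5971)
  v6: (1-0.435)·(2.58,-1.96) + 0.435·(1.17,-0.77) = (1.9667,-1.4424)
  v7: (1-0.435)·(2.14,-0.04) + 0.435·(1.58,0.75) = (1.8964,0.3036)
Shoelace sum Σ(x_i·y_{i+1} − x_{i+1}·y_i):
  i=1: 0.8699·4.1871 − -0.0658·3.0625 = +3.8440 (running +3.8440)
  i=2: -0.0658·1.3183 − -4.4542·4.1871 = +18.5634 (running +22.4074)
  i=3: -4.4542·-2.2171 − -1.4038·1.3183 = +11.7261 (running +34.1335)
  i=4: -1.4038·-2.5971 − -0.5220·-2.2171 = +2.4886 (running +36.6221)
  i=5: -0.5220·-1.4424 − 1.9667·-2.5971 = +5.8604 (running +42.4825)
  i=6: 1.9667·0.3036 − 1.8964·-1.4424 = +3.3324 (running +45.8150)
  i=7: 1.8964·3.0625 − 0.8699·0.3036 = +5.5437 (running +51.3586)
Area = |Σ|/2 = |51.3586|/2 = 25.6793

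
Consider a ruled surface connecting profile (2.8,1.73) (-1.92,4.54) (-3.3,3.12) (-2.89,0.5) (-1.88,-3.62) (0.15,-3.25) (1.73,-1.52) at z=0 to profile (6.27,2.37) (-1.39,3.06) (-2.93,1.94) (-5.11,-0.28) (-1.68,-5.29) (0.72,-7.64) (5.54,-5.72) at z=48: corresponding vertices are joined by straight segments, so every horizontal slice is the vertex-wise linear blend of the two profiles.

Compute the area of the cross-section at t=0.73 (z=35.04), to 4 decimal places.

Cross-section at t=0.73: each vertex is (1-t)·p0[i] + t·p1[i].
  v1: (1-0.73)·(2.8,1.73) + 0.73·(6.27,2.37) = (5.3331,2.1972)
  v2: (1-0.73)·(-1.92,4.54) + 0.73·(-1.39,3.06) = (-1.5331,3.4596)
  v3: (1-0.73)·(-3.3,3.12) + 0.73·(-2.93,1.94) = (-3.0299,2.2586)
  v4: (1-0.73)·(-2.89,0.5) + 0.73·(-5.11,-0.28) = (-4.5106,-0.0694)
  v5: (1-0.73)·(-1.88,-3.62) + 0.73·(-1.68,-5.29) = (-1.7340,-4.8391)
  v6: (1-0.73)·(0.15,-3.25) + 0.73·(0.72,-7.64) = (0.5661,-6.4547)
  v7: (1-0.73)·(1.73,-1.52) + 0.73·(5.54,-5.72) = (4.5113,-4.5860)
Shoelace sum Σ(x_i·y_{i+1} − x_{i+1}·y_i):
  i=1: 5.3331·3.4596 − -1.5331·2.1972 = +21.8189 (running +21.8189)
  i=2: -1.5331·2.2586 − -3.0299·3.4596 = +7.0196 (running +28.8385)
  i=3: -3.0299·-0.0694 − -4.5106·2.2586 = +10.3979 (running +39.2364)
  i=4: -4.5106·-4.8391 − -1.7340·-0.0694 = +21.7069 (running +60.9433)
  i=5: -1.7340·-6.4547 − 0.5661·-4.8391 = +13.9319 (running +74.8752)
  i=6: 0.5661·-4.5860 − 4.5113·-6.4547 = +26.5230 (running +101.3981)
  i=7: 4.5113·2.1972 − 5.3331·-4.5860 = +34.3698 (running +135.7680)
Area = |Σ|/2 = |135.7680|/2 = 67.8840

Area at t=0.73: 67.8840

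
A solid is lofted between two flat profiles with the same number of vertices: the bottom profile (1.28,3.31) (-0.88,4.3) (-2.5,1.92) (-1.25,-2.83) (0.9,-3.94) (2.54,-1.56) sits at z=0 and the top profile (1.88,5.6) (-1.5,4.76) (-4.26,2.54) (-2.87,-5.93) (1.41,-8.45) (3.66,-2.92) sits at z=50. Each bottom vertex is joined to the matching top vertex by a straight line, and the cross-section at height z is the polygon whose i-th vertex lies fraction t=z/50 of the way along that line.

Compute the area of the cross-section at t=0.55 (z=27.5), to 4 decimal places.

Cross-section at t=0.55: each vertex is (1-t)·p0[i] + t·p1[i].
  v1: (1-0.55)·(1.28,3.31) + 0.55·(1.88,5.6) = (1.6100,4.5695)
  v2: (1-0.55)·(-0.88,4.3) + 0.55·(-1.5,4.76) = (-1.2210,4.5530)
  v3: (1-0.55)·(-2.5,1.92) + 0.55·(-4.26,2.54) = (-3.4680,2.2610)
  v4: (1-0.55)·(-1.25,-2.83) + 0.55·(-2.87,-5.93) = (-2.1410,-4.5350)
  v5: (1-0.55)·(0.9,-3.94) + 0.55·(1.41,-8.45) = (1.1805,-6.4205)
  v6: (1-0.55)·(2.54,-1.56) + 0.55·(3.66,-2.92) = (3.1560,-2.3080)
Shoelace sum Σ(x_i·y_{i+1} − x_{i+1}·y_i):
  i=1: 1.6100·4.5530 − -1.2210·4.5695 = +12.9097 (running +12.9097)
  i=2: -1.2210·2.2610 − -3.4680·4.5530 = +13.0291 (running +25.9388)
  i=3: -3.4680·-4.5350 − -2.1410·2.2610 = +20.5682 (running +46.5070)
  i=4: -2.1410·-6.4205 − 1.1805·-4.5350 = +19.0999 (running +65.6069)
  i=5: 1.1805·-2.3080 − 3.1560·-6.4205 = +17.5385 (running +83.1454)
  i=6: 3.1560·4.5695 − 1.6100·-2.3080 = +18.1372 (running +101.2826)
Area = |Σ|/2 = |101.2826|/2 = 50.6413

Area at t=0.55: 50.6413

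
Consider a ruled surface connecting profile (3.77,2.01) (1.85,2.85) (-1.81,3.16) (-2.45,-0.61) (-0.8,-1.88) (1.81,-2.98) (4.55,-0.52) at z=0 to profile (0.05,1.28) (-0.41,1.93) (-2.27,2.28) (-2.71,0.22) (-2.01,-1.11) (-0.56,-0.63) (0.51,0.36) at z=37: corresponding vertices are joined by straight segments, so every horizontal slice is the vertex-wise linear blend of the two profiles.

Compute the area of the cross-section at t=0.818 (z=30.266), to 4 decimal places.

Cross-section at t=0.818: each vertex is (1-t)·p0[i] + t·p1[i].
  v1: (1-0.818)·(3.77,2.01) + 0.818·(0.05,1.28) = (0.7270,1.4129)
  v2: (1-0.818)·(1.85,2.85) + 0.818·(-0.41,1.93) = (0.0013,2.0974)
  v3: (1-0.818)·(-1.81,3.16) + 0.818·(-2.27,2.28) = (-2.1863,2.4402)
  v4: (1-0.818)·(-2.45,-0.61) + 0.818·(-2.71,0.22) = (-2.6627,0.0689)
  v5: (1-0.818)·(-0.8,-1.88) + 0.818·(-2.01,-1.11) = (-1.7898,-1.2501)
  v6: (1-0.818)·(1.81,-2.98) + 0.818·(-0.56,-0.63) = (-0.1287,-1.0577)
  v7: (1-0.818)·(4.55,-0.52) + 0.818·(0.51,0.36) = (1.2453,0.1998)
Shoelace sum Σ(x_i·y_{i+1} − x_{i+1}·y_i):
  i=1: 0.7270·2.0974 − 0.0013·1.4129 = +1.5231 (running +1.5231)
  i=2: 0.0013·2.4402 − -2.1863·2.0974 = +4.5888 (running +6.1119)
  i=3: -2.1863·0.0689 − -2.6627·2.4402 = +6.3466 (running +12.4585)
  i=4: -2.6627·-1.2501 − -1.7898·0.0689 = +3.4521 (running +15.9106)
  i=5: -1.7898·-1.0577 − -0.1287·-1.2501 = +1.7322 (running +17.6428)
  i=6: -0.1287·0.1998 − 1.2453·-1.0577 = +1.2914 (running +18.9343)
  i=7: 1.2453·1.4129 − 0.7270·0.1998 = +1.6141 (running +20.5484)
Area = |Σ|/2 = |20.5484|/2 = 10.2742

Area at t=0.818: 10.2742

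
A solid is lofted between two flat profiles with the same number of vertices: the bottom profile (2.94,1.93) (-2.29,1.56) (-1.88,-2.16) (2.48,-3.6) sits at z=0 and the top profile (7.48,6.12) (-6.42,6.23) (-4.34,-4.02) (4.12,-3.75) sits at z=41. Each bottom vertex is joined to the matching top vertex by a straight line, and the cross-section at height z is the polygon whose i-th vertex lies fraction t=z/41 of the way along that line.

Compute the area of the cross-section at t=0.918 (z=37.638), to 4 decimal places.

Area at t=0.918: 102.4370

Cross-section at t=0.918: each vertex is (1-t)·p0[i] + t·p1[i].
  v1: (1-0.918)·(2.94,1.93) + 0.918·(7.48,6.12) = (7.1077,5.7764)
  v2: (1-0.918)·(-2.29,1.56) + 0.918·(-6.42,6.23) = (-6.0813,5.8471)
  v3: (1-0.918)·(-1.88,-2.16) + 0.918·(-4.34,-4.02) = (-4.1383,-3.8675)
  v4: (1-0.918)·(2.48,-3.6) + 0.918·(4.12,-3.75) = (3.9855,-3.7377)
Shoelace sum Σ(x_i·y_{i+1} − x_{i+1}·y_i):
  i=1: 7.1077·5.8471 − -6.0813·5.7764 = +76.6876 (running +76.6876)
  i=2: -6.0813·-3.8675 − -4.1383·5.8471 = +47.7162 (running +124.4039)
  i=3: -4.1383·-3.7377 − 3.9855·-3.8675 = +30.8816 (running +155.2854)
  i=4: 3.9855·5.7764 − 7.1077·-3.7377 = +49.5886 (running +204.8740)
Area = |Σ|/2 = |204.8740|/2 = 102.4370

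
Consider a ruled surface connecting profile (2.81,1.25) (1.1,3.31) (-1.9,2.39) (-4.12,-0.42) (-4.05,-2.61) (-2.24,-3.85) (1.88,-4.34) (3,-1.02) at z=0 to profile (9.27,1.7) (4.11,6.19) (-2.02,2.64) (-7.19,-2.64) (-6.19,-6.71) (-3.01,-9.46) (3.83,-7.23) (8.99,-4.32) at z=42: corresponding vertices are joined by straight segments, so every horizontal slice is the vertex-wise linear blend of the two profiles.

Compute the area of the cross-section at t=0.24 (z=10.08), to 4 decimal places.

Cross-section at t=0.24: each vertex is (1-t)·p0[i] + t·p1[i].
  v1: (1-0.24)·(2.81,1.25) + 0.24·(9.27,1.7) = (4.3604,1.3580)
  v2: (1-0.24)·(1.1,3.31) + 0.24·(4.11,6.19) = (1.8224,4.0012)
  v3: (1-0.24)·(-1.9,2.39) + 0.24·(-2.02,2.64) = (-1.9288,2.4500)
  v4: (1-0.24)·(-4.12,-0.42) + 0.24·(-7.19,-2.64) = (-4.8568,-0.9528)
  v5: (1-0.24)·(-4.05,-2.61) + 0.24·(-6.19,-6.71) = (-4.5636,-3.5940)
  v6: (1-0.24)·(-2.24,-3.85) + 0.24·(-3.01,-9.46) = (-2.4248,-5.1964)
  v7: (1-0.24)·(1.88,-4.34) + 0.24·(3.83,-7.23) = (2.3480,-5.0336)
  v8: (1-0.24)·(3,-1.02) + 0.24·(8.99,-4.32) = (4.4376,-1.8120)
Shoelace sum Σ(x_i·y_{i+1} − x_{i+1}·y_i):
  i=1: 4.3604·4.0012 − 1.8224·1.3580 = +14.9720 (running +14.9720)
  i=2: 1.8224·2.4500 − -1.9288·4.0012 = +12.1824 (running +27.1544)
  i=3: -1.9288·-0.9528 − -4.8568·2.4500 = +13.7369 (running +40.8913)
  i=4: -4.8568·-3.5940 − -4.5636·-0.9528 = +13.1071 (running +53.9985)
  i=5: -4.5636·-5.1964 − -2.4248·-3.5940 = +14.9996 (running +68.9980)
  i=6: -2.4248·-5.0336 − 2.3480·-5.1964 = +24.4066 (running +93.4046)
  i=7: 2.3480·-1.8120 − 4.4376·-5.0336 = +18.0825 (running +111.4872)
  i=8: 4.4376·1.3580 − 4.3604·-1.8120 = +13.9273 (running +125.4145)
Area = |Σ|/2 = |125.4145|/2 = 62.7072

Area at t=0.24: 62.7072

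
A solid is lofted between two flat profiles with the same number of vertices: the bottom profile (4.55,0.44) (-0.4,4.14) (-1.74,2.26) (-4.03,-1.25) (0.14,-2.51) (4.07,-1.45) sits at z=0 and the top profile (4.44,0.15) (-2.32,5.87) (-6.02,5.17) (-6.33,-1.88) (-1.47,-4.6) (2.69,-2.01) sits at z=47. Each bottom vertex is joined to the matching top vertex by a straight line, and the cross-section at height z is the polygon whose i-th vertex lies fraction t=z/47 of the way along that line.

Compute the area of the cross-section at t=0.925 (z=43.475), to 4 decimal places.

Area at t=0.925: 68.9848

Cross-section at t=0.925: each vertex is (1-t)·p0[i] + t·p1[i].
  v1: (1-0.925)·(4.55,0.44) + 0.925·(4.44,0.15) = (4.4482,0.1717)
  v2: (1-0.925)·(-0.4,4.14) + 0.925·(-2.32,5.87) = (-2.1760,5.7402)
  v3: (1-0.925)·(-1.74,2.26) + 0.925·(-6.02,5.17) = (-5.6990,4.9518)
  v4: (1-0.925)·(-4.03,-1.25) + 0.925·(-6.33,-1.88) = (-6.1575,-1.8327)
  v5: (1-0.925)·(0.14,-2.51) + 0.925·(-1.47,-4.6) = (-1.3493,-4.4432)
  v6: (1-0.925)·(4.07,-1.45) + 0.925·(2.69,-2.01) = (2.7935,-1.9680)
Shoelace sum Σ(x_i·y_{i+1} − x_{i+1}·y_i):
  i=1: 4.4482·5.7402 − -2.1760·0.1717 = +25.9078 (running +25.9078)
  i=2: -2.1760·4.9518 − -5.6990·5.7402 = +21.9387 (running +47.8465)
  i=3: -5.6990·-1.8327 − -6.1575·4.9518 = +40.9352 (running +88.7817)
  i=4: -6.1575·-4.4432 − -1.3493·-1.8327 = +24.8865 (running +113.6682)
  i=5: -1.3493·-1.9680 − 2.7935·-4.4432 = +15.0675 (running +128.7357)
  i=6: 2.7935·0.1717 − 4.4482·-1.9680 = +9.2339 (running +137.9697)
Area = |Σ|/2 = |137.9697|/2 = 68.9848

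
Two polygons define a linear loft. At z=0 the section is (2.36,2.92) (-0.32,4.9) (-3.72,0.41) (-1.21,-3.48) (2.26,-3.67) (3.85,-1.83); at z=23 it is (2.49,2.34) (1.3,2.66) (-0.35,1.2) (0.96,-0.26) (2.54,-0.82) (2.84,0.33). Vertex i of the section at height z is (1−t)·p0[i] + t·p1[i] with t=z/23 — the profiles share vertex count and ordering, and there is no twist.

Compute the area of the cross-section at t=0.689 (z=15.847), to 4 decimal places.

Cross-section at t=0.689: each vertex is (1-t)·p0[i] + t·p1[i].
  v1: (1-0.689)·(2.36,2.92) + 0.689·(2.49,2.34) = (2.4496,2.5204)
  v2: (1-0.689)·(-0.32,4.9) + 0.689·(1.3,2.66) = (0.7962,3.3566)
  v3: (1-0.689)·(-3.72,0.41) + 0.689·(-0.35,1.2) = (-1.3981,0.9543)
  v4: (1-0.689)·(-1.21,-3.48) + 0.689·(0.96,-0.26) = (0.2851,-1.2614)
  v5: (1-0.689)·(2.26,-3.67) + 0.689·(2.54,-0.82) = (2.4529,-1.7064)
  v6: (1-0.689)·(3.85,-1.83) + 0.689·(2.84,0.33) = (3.1541,-0.3418)
Shoelace sum Σ(x_i·y_{i+1} − x_{i+1}·y_i):
  i=1: 2.4496·3.3566 − 0.7962·2.5204 = +6.2156 (running +6.2156)
  i=2: 0.7962·0.9543 − -1.3981·3.3566 = +5.4526 (running +11.6683)
  i=3: -1.3981·-1.2614 − 0.2851·0.9543 = +1.4915 (running +13.1597)
  i=4: 0.2851·-1.7064 − 2.4529·-1.2614 = +2.6076 (running +15.7674)
  i=5: 2.4529·-0.3418 − 3.1541·-1.7064 = +4.5437 (running +20.3111)
  i=6: 3.1541·2.5204 − 2.4496·-0.3418 = +8.7867 (running +29.0978)
Area = |Σ|/2 = |29.0978|/2 = 14.5489

Area at t=0.689: 14.5489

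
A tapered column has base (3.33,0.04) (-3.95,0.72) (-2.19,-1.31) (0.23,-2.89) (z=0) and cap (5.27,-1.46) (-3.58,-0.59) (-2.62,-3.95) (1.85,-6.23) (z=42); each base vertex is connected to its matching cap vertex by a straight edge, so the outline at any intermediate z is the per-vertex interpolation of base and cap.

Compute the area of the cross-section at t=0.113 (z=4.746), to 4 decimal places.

Cross-section at t=0.113: each vertex is (1-t)·p0[i] + t·p1[i].
  v1: (1-0.113)·(3.33,0.04) + 0.113·(5.27,-1.46) = (3.5492,-0.1295)
  v2: (1-0.113)·(-3.95,0.72) + 0.113·(-3.58,-0.59) = (-3.9082,0.5720)
  v3: (1-0.113)·(-2.19,-1.31) + 0.113·(-2.62,-3.95) = (-2.2386,-1.6083)
  v4: (1-0.113)·(0.23,-2.89) + 0.113·(1.85,-6.23) = (0.4131,-3.2674)
Shoelace sum Σ(x_i·y_{i+1} − x_{i+1}·y_i):
  i=1: 3.5492·0.5720 − -3.9082·-0.1295 = +1.5239 (running +1.5239)
  i=2: -3.9082·-1.6083 − -2.2386·0.5720 = +7.5660 (running +9.0900)
  i=3: -2.2386·-3.2674 − 0.4131·-1.6083 = +7.9787 (running +17.0687)
  i=4: 0.4131·-0.1295 − 3.5492·-3.2674 = +11.5433 (running +28.6120)
Area = |Σ|/2 = |28.6120|/2 = 14.3060

Area at t=0.113: 14.3060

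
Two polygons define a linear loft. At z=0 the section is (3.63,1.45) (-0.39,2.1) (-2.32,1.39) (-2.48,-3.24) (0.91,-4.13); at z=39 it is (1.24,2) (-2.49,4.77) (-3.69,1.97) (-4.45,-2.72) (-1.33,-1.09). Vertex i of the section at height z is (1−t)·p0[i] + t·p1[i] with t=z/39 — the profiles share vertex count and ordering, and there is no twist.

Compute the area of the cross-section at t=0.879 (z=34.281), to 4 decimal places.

Cross-section at t=0.879: each vertex is (1-t)·p0[i] + t·p1[i].
  v1: (1-0.879)·(3.63,1.45) + 0.879·(1.24,2) = (1.5292,1.9335)
  v2: (1-0.879)·(-0.39,2.1) + 0.879·(-2.49,4.77) = (-2.2359,4.4469)
  v3: (1-0.879)·(-2.32,1.39) + 0.879·(-3.69,1.97) = (-3.5242,1.8998)
  v4: (1-0.879)·(-2.48,-3.24) + 0.879·(-4.45,-2.72) = (-4.2116,-2.7829)
  v5: (1-0.879)·(0.91,-4.13) + 0.879·(-1.33,-1.09) = (-1.0590,-1.4578)
Shoelace sum Σ(x_i·y_{i+1} − x_{i+1}·y_i):
  i=1: 1.5292·4.4469 − -2.2359·1.9335 = +11.1232 (running +11.1232)
  i=2: -2.2359·1.8998 − -3.5242·4.4469 = +11.4242 (running +22.5474)
  i=3: -3.5242·-2.7829 − -4.2116·1.8998 = +17.8090 (running +40.3564)
  i=4: -4.2116·-1.4578 − -1.0590·-2.7829 = +3.1929 (running +43.5493)
  i=5: -1.0590·1.9335 − 1.5292·-1.4578 = +0.1819 (running +43.7311)
Area = |Σ|/2 = |43.7311|/2 = 21.8656

Area at t=0.879: 21.8656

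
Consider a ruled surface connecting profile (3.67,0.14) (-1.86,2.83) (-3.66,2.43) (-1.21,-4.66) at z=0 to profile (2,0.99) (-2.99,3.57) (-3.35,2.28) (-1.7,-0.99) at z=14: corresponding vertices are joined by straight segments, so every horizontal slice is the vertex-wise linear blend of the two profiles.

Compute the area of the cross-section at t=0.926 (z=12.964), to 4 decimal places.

Cross-section at t=0.926: each vertex is (1-t)·p0[i] + t·p1[i].
  v1: (1-0.926)·(3.67,0.14) + 0.926·(2,0.99) = (2.1236,0.9271)
  v2: (1-0.926)·(-1.86,2.83) + 0.926·(-2.99,3.57) = (-2.9064,3.5152)
  v3: (1-0.926)·(-3.66,2.43) + 0.926·(-3.35,2.28) = (-3.3729,2.2911)
  v4: (1-0.926)·(-1.21,-4.66) + 0.926·(-1.7,-0.99) = (-1.6637,-1.2616)
Shoelace sum Σ(x_i·y_{i+1} − x_{i+1}·y_i):
  i=1: 2.1236·3.5152 − -2.9064·0.9271 = +10.1594 (running +10.1594)
  i=2: -2.9064·2.2911 − -3.3729·3.5152 = +5.1979 (running +15.3573)
  i=3: -3.3729·-1.2616 − -1.6637·2.2911 = +8.0670 (running +23.4243)
  i=4: -1.6637·0.9271 − 2.1236·-1.2616 = +1.1366 (running +24.5609)
Area = |Σ|/2 = |24.5609|/2 = 12.2805

Area at t=0.926: 12.2805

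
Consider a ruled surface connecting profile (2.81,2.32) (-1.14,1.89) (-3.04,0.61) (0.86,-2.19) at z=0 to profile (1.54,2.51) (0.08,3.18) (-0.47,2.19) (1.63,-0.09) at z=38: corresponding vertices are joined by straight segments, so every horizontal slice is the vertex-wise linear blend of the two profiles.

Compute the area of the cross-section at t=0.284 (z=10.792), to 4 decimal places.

Cross-section at t=0.284: each vertex is (1-t)·p0[i] + t·p1[i].
  v1: (1-0.284)·(2.81,2.32) + 0.284·(1.54,2.51) = (2.4493,2.3740)
  v2: (1-0.284)·(-1.14,1.89) + 0.284·(0.08,3.18) = (-0.7935,2.2564)
  v3: (1-0.284)·(-3.04,0.61) + 0.284·(-0.47,2.19) = (-2.3101,1.0587)
  v4: (1-0.284)·(0.86,-2.19) + 0.284·(1.63,-0.09) = (1.0787,-1.5936)
Shoelace sum Σ(x_i·y_{i+1} − x_{i+1}·y_i):
  i=1: 2.4493·2.2564 − -0.7935·2.3740 = +7.4103 (running +7.4103)
  i=2: -0.7935·1.0587 − -2.3101·2.2564 = +4.3723 (running +11.7827)
  i=3: -2.3101·-1.5936 − 1.0787·1.0587 = +2.5394 (running +14.3221)
  i=4: 1.0787·2.3740 − 2.4493·-1.5936 = +6.4640 (running +20.7860)
Area = |Σ|/2 = |20.7860|/2 = 10.3930

Area at t=0.284: 10.3930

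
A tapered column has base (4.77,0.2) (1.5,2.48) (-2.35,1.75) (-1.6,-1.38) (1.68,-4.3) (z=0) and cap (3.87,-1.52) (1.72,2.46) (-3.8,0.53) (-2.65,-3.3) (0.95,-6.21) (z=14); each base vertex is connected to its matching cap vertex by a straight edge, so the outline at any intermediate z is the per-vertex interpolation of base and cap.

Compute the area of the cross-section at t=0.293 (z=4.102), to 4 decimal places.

Cross-section at t=0.293: each vertex is (1-t)·p0[i] + t·p1[i].
  v1: (1-0.293)·(4.77,0.2) + 0.293·(3.87,-1.52) = (4.5063,-0.3040)
  v2: (1-0.293)·(1.5,2.48) + 0.293·(1.72,2.46) = (1.5645,2.4741)
  v3: (1-0.293)·(-2.35,1.75) + 0.293·(-3.8,0.53) = (-2.7749,1.3925)
  v4: (1-0.293)·(-1.6,-1.38) + 0.293·(-2.65,-3.3) = (-1.9077,-1.9426)
  v5: (1-0.293)·(1.68,-4.3) + 0.293·(0.95,-6.21) = (1.4661,-4.8596)
Shoelace sum Σ(x_i·y_{i+1} − x_{i+1}·y_i):
  i=1: 4.5063·2.4741 − 1.5645·-0.3040 = +11.6248 (running +11.6248)
  i=2: 1.5645·1.3925 − -2.7749·2.4741 = +9.0439 (running +20.6687)
  i=3: -2.7749·-1.9426 − -1.9077·1.3925 = +8.0468 (running +28.7155)
  i=4: -1.9077·-4.8596 − 1.4661·-1.9426 = +12.1185 (running +40.8340)
  i=5: 1.4661·-0.3040 − 4.5063·-4.8596 = +21.4533 (running +62.2873)
Area = |Σ|/2 = |62.2873|/2 = 31.1436

Area at t=0.293: 31.1436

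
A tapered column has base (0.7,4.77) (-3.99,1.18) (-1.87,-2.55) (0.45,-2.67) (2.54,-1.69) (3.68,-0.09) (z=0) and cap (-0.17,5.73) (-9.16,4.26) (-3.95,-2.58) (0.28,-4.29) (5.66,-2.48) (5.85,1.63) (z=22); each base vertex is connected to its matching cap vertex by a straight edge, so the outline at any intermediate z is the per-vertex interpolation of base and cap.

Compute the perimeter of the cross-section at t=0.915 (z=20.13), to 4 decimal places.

Perimeter at t=0.915: 37.7758

Cross-section at t=0.915: each vertex is (1-t)·p0[i] + t·p1[i].
  v1: (1-0.915)·(0.7,4.77) + 0.915·(-0.17,5.73) = (-0.0961,5.6484)
  v2: (1-0.915)·(-3.99,1.18) + 0.915·(-9.16,4.26) = (-8.7206,3.9982)
  v3: (1-0.915)·(-1.87,-2.55) + 0.915·(-3.95,-2.58) = (-3.7732,-2.5774)
  v4: (1-0.915)·(0.45,-2.67) + 0.915·(0.28,-4.29) = (0.2945,-4.1523)
  v5: (1-0.915)·(2.54,-1.69) + 0.915·(5.66,-2.48) = (5.3948,-2.4129)
  v6: (1-0.915)·(3.68,-0.09) + 0.915·(5.85,1.63) = (5.6655,1.4838)
Perimeter = Σ |v_{i+1} − v_i|:
  edge 1→2: √(-8.6245² + -1.6502²) = 8.7810 (running 8.7810)
  edge 2→3: √(4.9474² + -6.5756²) = 8.2289 (running 17.0099)
  edge 3→4: √(4.0677² + -1.5749²) = 4.3619 (running 21.3718)
  edge 4→5: √(5.1003² + 1.7395²) = 5.3888 (running 26.7606)
  edge 5→6: √(0.2707² + 3.8967²) = 3.9060 (running 30.6666)
  edge 6→1: √(-5.7616² + 4.1646²) = 7.1091 (running 37.7758)
Perimeter = 37.7758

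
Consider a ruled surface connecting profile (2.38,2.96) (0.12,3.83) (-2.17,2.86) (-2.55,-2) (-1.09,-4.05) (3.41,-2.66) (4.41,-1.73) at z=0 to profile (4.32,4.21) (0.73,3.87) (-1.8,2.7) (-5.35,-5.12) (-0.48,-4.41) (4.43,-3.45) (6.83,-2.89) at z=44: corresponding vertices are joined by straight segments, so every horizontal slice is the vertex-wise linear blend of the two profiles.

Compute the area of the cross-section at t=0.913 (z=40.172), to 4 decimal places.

Cross-section at t=0.913: each vertex is (1-t)·p0[i] + t·p1[i].
  v1: (1-0.913)·(2.38,2.96) + 0.913·(4.32,4.21) = (4.1512,4.1013)
  v2: (1-0.913)·(0.12,3.83) + 0.913·(0.73,3.87) = (0.6769,3.8665)
  v3: (1-0.913)·(-2.17,2.86) + 0.913·(-1.8,2.7) = (-1.8322,2.7139)
  v4: (1-0.913)·(-2.55,-2) + 0.913·(-5.35,-5.12) = (-5.1064,-4.8486)
  v5: (1-0.913)·(-1.09,-4.05) + 0.913·(-0.48,-4.41) = (-0.5331,-4.3787)
  v6: (1-0.913)·(3.41,-2.66) + 0.913·(4.43,-3.45) = (4.3413,-3.3813)
  v7: (1-0.913)·(4.41,-1.73) + 0.913·(6.83,-2.89) = (6.6195,-2.7891)
Shoelace sum Σ(x_i·y_{i+1} − x_{i+1}·y_i):
  i=1: 4.1512·3.8665 − 0.6769·4.1013 = +13.2745 (running +13.2745)
  i=2: 0.6769·2.7139 − -1.8322·3.8665 = +8.9213 (running +22.1958)
  i=3: -1.8322·-4.8486 − -5.1064·2.7139 = +22.7418 (running +44.9377)
  i=4: -5.1064·-4.3787 − -0.5331·-4.8486 = +19.7747 (running +64.7124)
  i=5: -0.5331·-3.3813 − 4.3413·-4.3787 = +20.8114 (running +85.5238)
  i=6: 4.3413·-2.7891 − 6.6195·-3.3813 = +10.2741 (running +95.7979)
  i=7: 6.6195·4.1013 − 4.1512·-2.7891 = +38.7261 (running +134.5240)
Area = |Σ|/2 = |134.5240|/2 = 67.2620

Area at t=0.913: 67.2620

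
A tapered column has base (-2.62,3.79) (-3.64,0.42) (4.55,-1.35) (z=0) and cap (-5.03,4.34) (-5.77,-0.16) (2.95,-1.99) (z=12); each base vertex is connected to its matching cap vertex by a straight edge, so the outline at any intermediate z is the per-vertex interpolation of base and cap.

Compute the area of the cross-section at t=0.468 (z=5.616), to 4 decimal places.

Cross-section at t=0.468: each vertex is (1-t)·p0[i] + t·p1[i].
  v1: (1-0.468)·(-2.62,3.79) + 0.468·(-5.03,4.34) = (-3.7479,4.0474)
  v2: (1-0.468)·(-3.64,0.42) + 0.468·(-5.77,-0.16) = (-4.6368,0.1486)
  v3: (1-0.468)·(4.55,-1.35) + 0.468·(2.95,-1.99) = (3.8012,-1.6495)
Shoelace sum Σ(x_i·y_{i+1} − x_{i+1}·y_i):
  i=1: -3.7479·0.1486 − -4.6368·4.0474 = +18.2104 (running +18.2104)
  i=2: -4.6368·-1.6495 − 3.8012·0.1486 = +7.0839 (running +25.2942)
  i=3: 3.8012·4.0474 − -3.7479·-1.6495 = +9.2028 (running +34.4970)
Area = |Σ|/2 = |34.4970|/2 = 17.2485

Area at t=0.468: 17.2485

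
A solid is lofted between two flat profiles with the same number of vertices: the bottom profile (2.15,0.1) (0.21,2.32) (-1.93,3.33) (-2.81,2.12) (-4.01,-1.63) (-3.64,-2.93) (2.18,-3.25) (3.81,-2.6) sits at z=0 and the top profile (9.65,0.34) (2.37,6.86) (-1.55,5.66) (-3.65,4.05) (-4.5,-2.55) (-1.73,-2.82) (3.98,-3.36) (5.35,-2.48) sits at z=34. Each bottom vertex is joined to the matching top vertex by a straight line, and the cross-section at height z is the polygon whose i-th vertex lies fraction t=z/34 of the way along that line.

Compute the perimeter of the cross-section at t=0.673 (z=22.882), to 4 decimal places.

Cross-section at t=0.673: each vertex is (1-t)·p0[i] + t·p1[i].
  v1: (1-0.673)·(2.15,0.1) + 0.673·(9.65,0.34) = (7.1975,0.2615)
  v2: (1-0.673)·(0.21,2.32) + 0.673·(2.37,6.86) = (1.6637,5.3754)
  v3: (1-0.673)·(-1.93,3.33) + 0.673·(-1.55,5.66) = (-1.6743,4.8981)
  v4: (1-0.673)·(-2.81,2.12) + 0.673·(-3.65,4.05) = (-3.3753,3.4189)
  v5: (1-0.673)·(-4.01,-1.63) + 0.673·(-4.5,-2.55) = (-4.3398,-2.2492)
  v6: (1-0.673)·(-3.64,-2.93) + 0.673·(-1.73,-2.82) = (-2.3546,-2.8560)
  v7: (1-0.673)·(2.18,-3.25) + 0.673·(3.98,-3.36) = (3.3914,-3.3240)
  v8: (1-0.673)·(3.81,-2.6) + 0.673·(5.35,-2.48) = (4.8464,-2.5192)
Perimeter = Σ |v_{i+1} − v_i|:
  edge 1→2: √(-5.5338² + 5.1139²) = 7.5349 (running 7.5349)
  edge 2→3: √(-3.3379² + -0.4773²) = 3.3719 (running 10.9068)
  edge 3→4: √(-1.7011² + -1.4792²) = 2.2542 (running 13.1611)
  edge 4→5: √(-0.9644² + -5.6680²) = 5.7495 (running 18.9106)
  edge 5→6: √(1.9852² + -0.6068²) = 2.0759 (running 20.9865)
  edge 6→7: √(5.7460² + -0.4681²) = 5.7650 (running 26.7515)
  edge 7→8: √(1.4550² + 0.8048²) = 1.6628 (running 28.4142)
  edge 8→1: √(2.3511² + 2.7808²) = 3.6415 (running 32.0557)
Perimeter = 32.0557

Perimeter at t=0.673: 32.0557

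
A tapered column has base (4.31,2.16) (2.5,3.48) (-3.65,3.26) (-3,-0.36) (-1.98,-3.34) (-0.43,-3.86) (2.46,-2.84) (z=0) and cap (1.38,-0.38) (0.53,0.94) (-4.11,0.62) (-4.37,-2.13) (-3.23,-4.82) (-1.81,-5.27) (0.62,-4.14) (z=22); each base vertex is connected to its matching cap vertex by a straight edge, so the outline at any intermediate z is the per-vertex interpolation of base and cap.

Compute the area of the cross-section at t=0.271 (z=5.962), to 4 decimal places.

Cross-section at t=0.271: each vertex is (1-t)·p0[i] + t·p1[i].
  v1: (1-0.271)·(4.31,2.16) + 0.271·(1.38,-0.38) = (3.5160,1.4717)
  v2: (1-0.271)·(2.5,3.48) + 0.271·(0.53,0.94) = (1.9661,2.7917)
  v3: (1-0.271)·(-3.65,3.26) + 0.271·(-4.11,0.62) = (-3.7747,2.5446)
  v4: (1-0.271)·(-3,-0.36) + 0.271·(-4.37,-2.13) = (-3.3713,-0.8397)
  v5: (1-0.271)·(-1.98,-3.34) + 0.271·(-3.23,-4.82) = (-2.3188,-3.7411)
  v6: (1-0.271)·(-0.43,-3.86) + 0.271·(-1.81,-5.27) = (-0.8040,-4.2421)
  v7: (1-0.271)·(2.46,-2.84) + 0.271·(0.62,-4.14) = (1.9614,-3.1923)
Shoelace sum Σ(x_i·y_{i+1} − x_{i+1}·y_i):
  i=1: 3.5160·2.7917 − 1.9661·1.4717 = +6.9219 (running +6.9219)
  i=2: 1.9661·2.5446 − -3.7747·2.7917 = +15.5405 (running +22.4624)
  i=3: -3.7747·-0.8397 − -3.3713·2.5446 = +11.7479 (running +34.2103)
  i=4: -3.3713·-3.7411 − -2.3188·-0.8397 = +10.6652 (running +44.8755)
  i=5: -2.3188·-4.2421 − -0.8040·-3.7411 = +6.8286 (running +51.7041)
  i=6: -0.8040·-3.1923 − 1.9614·-4.2421 = +10.8869 (running +62.5910)
  i=7: 1.9614·1.4717 − 3.5160·-3.1923 = +14.1105 (running +76.7015)
Area = |Σ|/2 = |76.7015|/2 = 38.3507

Area at t=0.271: 38.3507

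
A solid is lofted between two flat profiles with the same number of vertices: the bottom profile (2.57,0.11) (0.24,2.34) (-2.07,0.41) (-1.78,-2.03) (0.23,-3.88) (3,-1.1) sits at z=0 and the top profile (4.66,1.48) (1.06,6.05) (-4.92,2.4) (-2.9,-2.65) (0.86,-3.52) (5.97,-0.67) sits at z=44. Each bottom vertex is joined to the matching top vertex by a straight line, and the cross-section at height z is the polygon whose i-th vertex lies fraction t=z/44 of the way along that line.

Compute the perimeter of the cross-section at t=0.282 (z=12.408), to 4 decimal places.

Cross-section at t=0.282: each vertex is (1-t)·p0[i] + t·p1[i].
  v1: (1-0.282)·(2.57,0.11) + 0.282·(4.66,1.48) = (3.1594,0.4963)
  v2: (1-0.282)·(0.24,2.34) + 0.282·(1.06,6.05) = (0.4712,3.3862)
  v3: (1-0.282)·(-2.07,0.41) + 0.282·(-4.92,2.4) = (-2.8737,0.9712)
  v4: (1-0.282)·(-1.78,-2.03) + 0.282·(-2.9,-2.65) = (-2.0958,-2.2048)
  v5: (1-0.282)·(0.23,-3.88) + 0.282·(0.86,-3.52) = (0.4077,-3.7785)
  v6: (1-0.282)·(3,-1.1) + 0.282·(5.97,-0.67) = (3.8375,-0.9787)
Perimeter = Σ |v_{i+1} − v_i|:
  edge 1→2: √(-2.6881² + 2.8899²) = 3.9468 (running 3.9468)
  edge 2→3: √(-3.3449² + -2.4150²) = 4.1257 (running 8.0725)
  edge 3→4: √(0.7779² + -3.1760²) = 3.2699 (running 11.3424)
  edge 4→5: √(2.5035² + -1.5736²) = 2.9570 (running 14.2994)
  edge 5→6: √(3.4299² + 2.7997²) = 4.4275 (running 18.7269)
  edge 6→1: √(-0.6782² + 1.4751²) = 1.6235 (running 20.3504)
Perimeter = 20.3504

Perimeter at t=0.282: 20.3504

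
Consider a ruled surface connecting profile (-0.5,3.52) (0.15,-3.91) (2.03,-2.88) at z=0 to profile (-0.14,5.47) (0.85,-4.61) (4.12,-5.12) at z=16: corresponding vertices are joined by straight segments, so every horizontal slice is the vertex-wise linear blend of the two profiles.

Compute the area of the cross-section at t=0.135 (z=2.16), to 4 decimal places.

Cross-section at t=0.135: each vertex is (1-t)·p0[i] + t·p1[i].
  v1: (1-0.135)·(-0.5,3.52) + 0.135·(-0.14,5.47) = (-0.4514,3.7832)
  v2: (1-0.135)·(0.15,-3.91) + 0.135·(0.85,-4.61) = (0.2445,-4.0045)
  v3: (1-0.135)·(2.03,-2.88) + 0.135·(4.12,-5.12) = (2.3121,-3.1824)
Shoelace sum Σ(x_i·y_{i+1} − x_{i+1}·y_i):
  i=1: -0.4514·-4.0045 − 0.2445·3.7832 = +0.8826 (running +0.8826)
  i=2: 0.2445·-3.1824 − 2.3121·-4.0045 = +8.4809 (running +9.3635)
  i=3: 2.3121·3.7832 − -0.4514·-3.1824 = +7.3109 (running +16.6744)
Area = |Σ|/2 = |16.6744|/2 = 8.3372

Area at t=0.135: 8.3372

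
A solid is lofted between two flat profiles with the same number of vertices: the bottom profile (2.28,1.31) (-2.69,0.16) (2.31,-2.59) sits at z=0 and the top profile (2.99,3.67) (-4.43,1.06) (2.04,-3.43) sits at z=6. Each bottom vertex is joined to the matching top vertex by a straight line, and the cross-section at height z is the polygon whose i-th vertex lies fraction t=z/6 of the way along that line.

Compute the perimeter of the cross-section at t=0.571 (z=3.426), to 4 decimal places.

Perimeter at t=0.571: 19.3587

Cross-section at t=0.571: each vertex is (1-t)·p0[i] + t·p1[i].
  v1: (1-0.571)·(2.28,1.31) + 0.571·(2.99,3.67) = (2.6854,2.6576)
  v2: (1-0.571)·(-2.69,0.16) + 0.571·(-4.43,1.06) = (-3.6835,0.6739)
  v3: (1-0.571)·(2.31,-2.59) + 0.571·(2.04,-3.43) = (2.1558,-3.0696)
Perimeter = Σ |v_{i+1} − v_i|:
  edge 1→2: √(-6.3689² + -1.9837²) = 6.6707 (running 6.6707)
  edge 2→3: √(5.8394² + -3.7435²) = 6.9363 (running 13.6070)
  edge 3→1: √(0.5296² + 5.7272²) = 5.7516 (running 19.3587)
Perimeter = 19.3587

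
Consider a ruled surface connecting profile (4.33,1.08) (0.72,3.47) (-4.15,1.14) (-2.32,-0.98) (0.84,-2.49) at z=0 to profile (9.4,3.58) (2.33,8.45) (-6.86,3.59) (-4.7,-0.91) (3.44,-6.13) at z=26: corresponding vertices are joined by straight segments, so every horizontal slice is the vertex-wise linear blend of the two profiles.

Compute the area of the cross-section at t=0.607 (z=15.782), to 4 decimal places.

Cross-section at t=0.607: each vertex is (1-t)·p0[i] + t·p1[i].
  v1: (1-0.607)·(4.33,1.08) + 0.607·(9.4,3.58) = (7.4075,2.5975)
  v2: (1-0.607)·(0.72,3.47) + 0.607·(2.33,8.45) = (1.6973,6.4929)
  v3: (1-0.607)·(-4.15,1.14) + 0.607·(-6.86,3.59) = (-5.7950,2.6271)
  v4: (1-0.607)·(-2.32,-0.98) + 0.607·(-4.7,-0.91) = (-3.7647,-0.9375)
  v5: (1-0.607)·(0.84,-2.49) + 0.607·(3.44,-6.13) = (2.4182,-4.6995)
Shoelace sum Σ(x_i·y_{i+1} − x_{i+1}·y_i):
  i=1: 7.4075·6.4929 − 1.6973·2.5975 = +43.6871 (running +43.6871)
  i=2: 1.6973·2.6271 − -5.7950·6.4929 = +42.0849 (running +85.7720)
  i=3: -5.7950·-0.9375 − -3.7647·2.6271 = +15.3232 (running +101.0952)
  i=4: -3.7647·-4.6995 − 2.4182·-0.9375 = +19.9590 (running +121.0542)
  i=5: 2.4182·2.5975 − 7.4075·-4.6995 = +41.0926 (running +162.1469)
Area = |Σ|/2 = |162.1469|/2 = 81.0734

Area at t=0.607: 81.0734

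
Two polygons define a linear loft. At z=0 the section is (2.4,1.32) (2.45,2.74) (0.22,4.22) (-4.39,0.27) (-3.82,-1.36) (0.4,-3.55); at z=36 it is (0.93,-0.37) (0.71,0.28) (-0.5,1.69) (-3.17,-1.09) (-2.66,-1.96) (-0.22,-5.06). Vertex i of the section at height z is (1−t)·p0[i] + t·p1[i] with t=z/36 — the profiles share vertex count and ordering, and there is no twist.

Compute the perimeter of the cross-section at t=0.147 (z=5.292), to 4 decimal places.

Perimeter at t=0.147: 20.9989

Cross-section at t=0.147: each vertex is (1-t)·p0[i] + t·p1[i].
  v1: (1-0.147)·(2.4,1.32) + 0.147·(0.93,-0.37) = (2.1839,1.0716)
  v2: (1-0.147)·(2.45,2.74) + 0.147·(0.71,0.28) = (2.1942,2.3784)
  v3: (1-0.147)·(0.22,4.22) + 0.147·(-0.5,1.69) = (0.1142,3.8481)
  v4: (1-0.147)·(-4.39,0.27) + 0.147·(-3.17,-1.09) = (-4.2107,0.0701)
  v5: (1-0.147)·(-3.82,-1.36) + 0.147·(-2.66,-1.96) = (-3.6495,-1.4482)
  v6: (1-0.147)·(0.4,-3.55) + 0.147·(-0.22,-5.06) = (0.3089,-3.7720)
Perimeter = Σ |v_{i+1} − v_i|:
  edge 1→2: √(0.0103² + 1.3068²) = 1.3069 (running 1.3069)
  edge 2→3: √(-2.0801² + 1.4697²) = 2.5469 (running 3.8538)
  edge 3→4: √(-4.3248² + -3.7780²) = 5.7426 (running 9.5963)
  edge 4→5: √(0.5612² + -1.5183²) = 1.6187 (running 11.2150)
  edge 5→6: √(3.9583² + -2.3238²) = 4.5900 (running 15.8050)
  edge 6→1: √(1.8750² + 4.8435²) = 5.1938 (running 20.9989)
Perimeter = 20.9989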